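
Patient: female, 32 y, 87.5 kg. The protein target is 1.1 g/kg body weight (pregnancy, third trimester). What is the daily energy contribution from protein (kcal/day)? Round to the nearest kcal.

385 kcal/day

Protein = 1.1 g/kg × 87.5 kg = 96.25 g/day.
Protein energy = 96.25 g × 4 kcal/g = 385 kcal/day.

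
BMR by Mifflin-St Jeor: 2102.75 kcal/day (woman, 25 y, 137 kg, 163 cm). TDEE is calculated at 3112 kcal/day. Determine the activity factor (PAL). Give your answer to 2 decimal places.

1.48

Activity factor = TEE ÷ BMR = 3112 ÷ 2102.75 = 1.48.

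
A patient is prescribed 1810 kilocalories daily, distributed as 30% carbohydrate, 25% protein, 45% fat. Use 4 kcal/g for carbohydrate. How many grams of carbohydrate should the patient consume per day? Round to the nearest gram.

Carbohydrate energy = 30% × 1810 = 543 kcal.
At 4 kcal/g: 543 ÷ 4 = 135.75 g.

136 g/day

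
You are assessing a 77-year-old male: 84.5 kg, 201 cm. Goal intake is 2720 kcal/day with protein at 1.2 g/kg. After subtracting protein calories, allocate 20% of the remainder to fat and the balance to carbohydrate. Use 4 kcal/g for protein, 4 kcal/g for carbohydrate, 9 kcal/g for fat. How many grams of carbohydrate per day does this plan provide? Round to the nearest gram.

Protein = 1.2 × 84.5 = 101.4 g → 101.4 × 4 = 405.6 kcal.
Non-protein calories = 2720 − 405.6 = 2314.4 kcal.
Fat: 20% × 2314.4 = 462.88 kcal; carbohydrate: 1851.52 kcal.
Carbohydrate: 1851.52 kcal ÷ 4 kcal/g = 462.88 g.

463 g/day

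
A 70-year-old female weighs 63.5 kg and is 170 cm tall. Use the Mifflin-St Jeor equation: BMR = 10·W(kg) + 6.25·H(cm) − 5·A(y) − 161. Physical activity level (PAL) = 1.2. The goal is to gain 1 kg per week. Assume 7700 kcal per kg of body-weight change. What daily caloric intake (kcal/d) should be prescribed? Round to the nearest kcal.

2524 kcal/d

Mifflin-St Jeor (female): BMR = 10(63.5) + 6.25(170) − 5(70) − 161 = 635 + 1062.5 − 350 − 161 = 1186.5 kcal/day.
TEE = 1186.5 × 1.2 = 1423.8 kcal/day.
Required daily surplus = 1 × 7700 ÷ 7 = 1100 kcal/day.
Target intake = 1423.8 + 1100 = 2523.8 kcal/day.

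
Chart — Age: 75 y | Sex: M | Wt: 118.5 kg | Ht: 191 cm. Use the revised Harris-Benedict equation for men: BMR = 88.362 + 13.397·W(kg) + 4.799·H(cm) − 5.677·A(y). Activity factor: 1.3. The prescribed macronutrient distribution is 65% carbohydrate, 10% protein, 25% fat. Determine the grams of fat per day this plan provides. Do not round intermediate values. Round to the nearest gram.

78 g/day

Harris-Benedict: BMR = 88.362 + 13.397(118.5) + 4.799(191) − 5.677(75) = 2166.7405 kcal/day.
TEE = 2166.7405 × 1.3 = 2816.7627 kcal/day.
Fat energy = 25% × 2816.7627 = 704.1907 kcal.
Fat = 704.1907 ÷ 9 kcal/g = 78.2434 g.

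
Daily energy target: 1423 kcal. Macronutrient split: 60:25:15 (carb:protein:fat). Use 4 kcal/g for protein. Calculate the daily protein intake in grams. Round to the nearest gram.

Protein energy = 25% × 1423 = 355.75 kcal.
At 4 kcal/g: 355.75 ÷ 4 = 88.9375 g.

89 g/day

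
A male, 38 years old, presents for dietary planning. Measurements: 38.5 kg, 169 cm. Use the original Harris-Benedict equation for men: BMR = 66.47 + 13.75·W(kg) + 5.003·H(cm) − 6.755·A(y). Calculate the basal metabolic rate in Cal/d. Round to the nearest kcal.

Harris-Benedict: BMR = 66.47 + 13.75(38.5) + 5.003(169) − 6.755(38) = 1184.662 kcal/day.

1185 Cal/d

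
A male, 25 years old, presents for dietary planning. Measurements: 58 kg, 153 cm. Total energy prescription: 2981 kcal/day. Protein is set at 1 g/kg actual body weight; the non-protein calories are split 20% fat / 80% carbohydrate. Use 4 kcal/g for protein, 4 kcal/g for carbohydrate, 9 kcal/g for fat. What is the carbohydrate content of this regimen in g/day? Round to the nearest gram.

Protein = 1 × 58 = 58 g → 58 × 4 = 232 kcal.
Non-protein calories = 2981 − 232 = 2749 kcal.
Fat: 20% × 2749 = 549.8 kcal; carbohydrate: 2199.2 kcal.
Carbohydrate: 2199.2 kcal ÷ 4 kcal/g = 549.8 g.

550 g/day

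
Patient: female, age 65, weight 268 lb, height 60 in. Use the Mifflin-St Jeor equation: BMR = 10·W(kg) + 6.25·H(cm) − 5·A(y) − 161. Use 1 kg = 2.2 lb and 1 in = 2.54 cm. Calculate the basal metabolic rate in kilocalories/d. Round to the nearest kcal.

Convert to metric: weight = 268 ÷ 2.2 = 121.8182 kg; height = 60 × 2.54 = 152.4 cm.
Mifflin-St Jeor (female): BMR = 10(121.8182) + 6.25(152.4) − 5(65) − 161 = 1218.1818 + 952.5 − 325 − 161 = 1684.6818 kcal/day.

1685 kilocalories/d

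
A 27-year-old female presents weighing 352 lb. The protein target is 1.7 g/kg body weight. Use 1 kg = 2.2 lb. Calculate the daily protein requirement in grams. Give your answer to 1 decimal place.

Weight in kg = 352 ÷ 2.2 = 160 kg.
Protein = 1.7 g/kg × 160 kg = 272 g/day.

272.0 g/day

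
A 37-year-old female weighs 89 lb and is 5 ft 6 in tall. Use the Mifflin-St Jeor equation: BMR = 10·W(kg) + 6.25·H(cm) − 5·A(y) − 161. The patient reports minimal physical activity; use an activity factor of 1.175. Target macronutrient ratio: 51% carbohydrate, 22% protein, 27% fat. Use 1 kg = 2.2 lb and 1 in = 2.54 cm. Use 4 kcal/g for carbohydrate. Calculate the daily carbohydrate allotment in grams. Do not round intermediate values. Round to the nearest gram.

Convert to metric: weight = 89 ÷ 2.2 = 40.4545 kg; height = (5×12 + 6) × 2.54 = 66 × 2.54 = 167.64 cm.
Mifflin-St Jeor (female): BMR = 10(40.4545) + 6.25(167.64) − 5(37) − 161 = 404.5455 + 1047.75 − 185 − 161 = 1106.2955 kcal/day.
TEE = 1106.2955 × 1.175 = 1299.8972 kcal/day.
Carbohydrate energy = 51% × 1299.8972 = 662.9476 kcal.
Carbohydrate = 662.9476 ÷ 4 kcal/g = 165.7369 g.

166 g/day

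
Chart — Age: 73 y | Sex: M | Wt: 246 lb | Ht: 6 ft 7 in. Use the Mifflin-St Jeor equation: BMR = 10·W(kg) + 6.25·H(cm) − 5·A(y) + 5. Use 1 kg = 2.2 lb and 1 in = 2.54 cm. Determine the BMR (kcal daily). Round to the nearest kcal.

Convert to metric: weight = 246 ÷ 2.2 = 111.8182 kg; height = (6×12 + 7) × 2.54 = 79 × 2.54 = 200.66 cm.
Mifflin-St Jeor (male): BMR = 10(111.8182) + 6.25(200.66) − 5(73) + 5 = 1118.1818 + 1254.125 − 365 + 5 = 2012.3068 kcal/day.

2012 kcal daily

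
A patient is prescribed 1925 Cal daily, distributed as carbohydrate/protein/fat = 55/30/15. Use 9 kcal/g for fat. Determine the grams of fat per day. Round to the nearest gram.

32 g/day

Fat energy = 15% × 1925 = 288.75 kcal.
At 9 kcal/g: 288.75 ÷ 9 = 32.0833 g.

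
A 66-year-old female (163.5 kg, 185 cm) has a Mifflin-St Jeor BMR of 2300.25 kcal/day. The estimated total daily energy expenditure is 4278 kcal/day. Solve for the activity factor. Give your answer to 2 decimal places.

Activity factor = TEE ÷ BMR = 4278 ÷ 2300.25 = 1.86.

1.86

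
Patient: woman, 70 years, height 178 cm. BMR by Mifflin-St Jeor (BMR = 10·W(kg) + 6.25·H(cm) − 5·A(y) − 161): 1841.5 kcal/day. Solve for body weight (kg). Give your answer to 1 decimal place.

1841.5 = 10·W + 6.25(178) − 5(70) − 161
10·W = 1841.5 − 601.5 = 1240, so W = 124 kg.

124.0 kg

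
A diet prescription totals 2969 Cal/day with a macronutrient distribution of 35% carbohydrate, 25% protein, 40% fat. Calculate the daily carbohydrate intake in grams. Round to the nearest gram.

Carbohydrate energy = 35% × 2969 = 1039.15 kcal.
At 4 kcal/g: 1039.15 ÷ 4 = 259.7875 g.

260 g/day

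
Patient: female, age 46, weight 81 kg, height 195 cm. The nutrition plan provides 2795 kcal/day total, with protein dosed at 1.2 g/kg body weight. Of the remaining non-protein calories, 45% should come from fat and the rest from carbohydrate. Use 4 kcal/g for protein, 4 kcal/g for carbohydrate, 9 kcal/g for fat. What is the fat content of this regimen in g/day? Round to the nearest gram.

120 g/day

Protein = 1.2 × 81 = 97.2 g → 97.2 × 4 = 388.8 kcal.
Non-protein calories = 2795 − 388.8 = 2406.2 kcal.
Fat: 45% × 2406.2 = 1082.79 kcal; carbohydrate: 1323.41 kcal.
Fat: 1082.79 kcal ÷ 9 kcal/g = 120.31 g.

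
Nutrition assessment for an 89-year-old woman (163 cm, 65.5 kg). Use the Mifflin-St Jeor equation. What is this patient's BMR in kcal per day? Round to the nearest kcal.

Mifflin-St Jeor (female): BMR = 10(65.5) + 6.25(163) − 5(89) − 161 = 655 + 1018.75 − 445 − 161 = 1067.75 kcal/day.

1068 kcal per day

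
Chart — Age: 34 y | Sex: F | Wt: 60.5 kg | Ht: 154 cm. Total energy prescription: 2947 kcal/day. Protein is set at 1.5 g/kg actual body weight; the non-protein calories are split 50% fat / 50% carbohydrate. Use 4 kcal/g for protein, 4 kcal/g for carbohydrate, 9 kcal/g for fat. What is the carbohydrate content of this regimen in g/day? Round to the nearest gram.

323 g/day

Protein = 1.5 × 60.5 = 90.75 g → 90.75 × 4 = 363 kcal.
Non-protein calories = 2947 − 363 = 2584 kcal.
Fat: 50% × 2584 = 1292 kcal; carbohydrate: 1292 kcal.
Carbohydrate: 1292 kcal ÷ 4 kcal/g = 323 g.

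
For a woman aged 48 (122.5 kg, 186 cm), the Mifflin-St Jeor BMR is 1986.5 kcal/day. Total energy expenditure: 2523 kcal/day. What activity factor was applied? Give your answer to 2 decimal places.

1.27

Activity factor = TEE ÷ BMR = 2523 ÷ 1986.5 = 1.27.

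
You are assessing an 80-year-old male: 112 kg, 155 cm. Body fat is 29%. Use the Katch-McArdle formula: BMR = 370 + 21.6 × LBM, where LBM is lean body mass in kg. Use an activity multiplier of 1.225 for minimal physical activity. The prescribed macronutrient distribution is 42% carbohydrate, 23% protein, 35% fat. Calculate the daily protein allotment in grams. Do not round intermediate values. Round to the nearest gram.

LBM = 112 × (1 − 0.29) = 79.52 kg. Katch-McArdle: BMR = 370 + 21.6 × 79.52 = 2087.632 kcal/day.
TEE = 2087.632 × 1.225 = 2557.3492 kcal/day.
Protein energy = 23% × 2557.3492 = 588.1903 kcal.
Protein = 588.1903 ÷ 4 kcal/g = 147.0476 g.

147 g/day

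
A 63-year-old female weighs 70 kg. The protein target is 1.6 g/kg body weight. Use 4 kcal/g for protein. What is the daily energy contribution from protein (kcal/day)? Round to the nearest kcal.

Protein = 1.6 g/kg × 70 kg = 112 g/day.
Protein energy = 112 g × 4 kcal/g = 448 kcal/day.

448 kcal/day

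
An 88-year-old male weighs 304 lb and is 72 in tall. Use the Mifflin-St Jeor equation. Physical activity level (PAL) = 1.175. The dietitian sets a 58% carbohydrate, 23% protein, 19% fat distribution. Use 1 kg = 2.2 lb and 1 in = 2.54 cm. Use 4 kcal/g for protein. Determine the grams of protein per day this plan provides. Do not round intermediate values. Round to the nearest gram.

Convert to metric: weight = 304 ÷ 2.2 = 138.1818 kg; height = 72 × 2.54 = 182.88 cm.
Mifflin-St Jeor (male): BMR = 10(138.1818) + 6.25(182.88) − 5(88) + 5 = 1381.8182 + 1143 − 440 + 5 = 2089.8182 kcal/day.
TEE = 2089.8182 × 1.175 = 2455.5364 kcal/day.
Protein energy = 23% × 2455.5364 = 564.7734 kcal.
Protein = 564.7734 ÷ 4 kcal/g = 141.1933 g.

141 g/day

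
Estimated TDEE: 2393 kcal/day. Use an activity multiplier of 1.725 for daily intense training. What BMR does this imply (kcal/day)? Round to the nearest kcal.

BMR = TEE ÷ activity factor = 2393 ÷ 1.725 = 1387.2464 kcal/day.

1387 kcal/day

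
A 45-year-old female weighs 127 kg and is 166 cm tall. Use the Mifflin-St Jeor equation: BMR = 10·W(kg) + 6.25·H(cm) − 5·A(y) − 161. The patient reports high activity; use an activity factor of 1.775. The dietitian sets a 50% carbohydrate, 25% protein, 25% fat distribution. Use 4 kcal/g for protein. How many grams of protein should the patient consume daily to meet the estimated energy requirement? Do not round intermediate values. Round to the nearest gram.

213 g/day

Mifflin-St Jeor (female): BMR = 10(127) + 6.25(166) − 5(45) − 161 = 1270 + 1037.5 − 225 − 161 = 1921.5 kcal/day.
TEE = 1921.5 × 1.775 = 3410.6625 kcal/day.
Protein energy = 25% × 3410.6625 = 852.6656 kcal.
Protein = 852.6656 ÷ 4 kcal/g = 213.1664 g.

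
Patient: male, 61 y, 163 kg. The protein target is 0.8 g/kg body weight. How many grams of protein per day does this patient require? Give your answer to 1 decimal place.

Protein = 0.8 g/kg × 163 kg = 130.4 g/day.

130.4 g/day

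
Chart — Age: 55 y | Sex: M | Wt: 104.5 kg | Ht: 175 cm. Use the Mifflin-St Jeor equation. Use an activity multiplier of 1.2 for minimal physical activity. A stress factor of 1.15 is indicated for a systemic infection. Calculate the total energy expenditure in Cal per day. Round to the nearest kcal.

Mifflin-St Jeor (male): BMR = 10(104.5) + 6.25(175) − 5(55) + 5 = 1045 + 1093.75 − 275 + 5 = 1868.75 kcal/day.
TEE = BMR × activity factor = 1868.75 × 1.2 = 2242.5 kcal/day.
Apply stress factor: 2242.5 × 1.15 = 2578.875 kcal/day.

2579 Cal per day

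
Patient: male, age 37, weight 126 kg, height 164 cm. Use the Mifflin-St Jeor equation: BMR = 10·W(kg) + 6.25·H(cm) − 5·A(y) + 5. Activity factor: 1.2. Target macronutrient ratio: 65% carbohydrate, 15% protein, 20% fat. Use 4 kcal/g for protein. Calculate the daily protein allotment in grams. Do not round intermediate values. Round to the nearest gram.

Mifflin-St Jeor (male): BMR = 10(126) + 6.25(164) − 5(37) + 5 = 1260 + 1025 − 185 + 5 = 2105 kcal/day.
TEE = 2105 × 1.2 = 2526 kcal/day.
Protein energy = 15% × 2526 = 378.9 kcal.
Protein = 378.9 ÷ 4 kcal/g = 94.725 g.

95 g/day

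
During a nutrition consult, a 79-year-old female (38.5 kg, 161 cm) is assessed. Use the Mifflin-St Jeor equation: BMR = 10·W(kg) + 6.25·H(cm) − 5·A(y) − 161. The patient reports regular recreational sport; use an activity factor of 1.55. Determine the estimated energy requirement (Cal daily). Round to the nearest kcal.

Mifflin-St Jeor (female): BMR = 10(38.5) + 6.25(161) − 5(79) − 161 = 385 + 1006.25 − 395 − 161 = 835.25 kcal/day.
TEE = BMR × activity factor = 835.25 × 1.55 = 1294.6375 kcal/day.

1295 Cal daily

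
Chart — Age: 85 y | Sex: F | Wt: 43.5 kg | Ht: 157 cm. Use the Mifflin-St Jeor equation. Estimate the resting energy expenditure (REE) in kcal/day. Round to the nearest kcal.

Mifflin-St Jeor (female): BMR = 10(43.5) + 6.25(157) − 5(85) − 161 = 435 + 981.25 − 425 − 161 = 830.25 kcal/day.

830 kcal/day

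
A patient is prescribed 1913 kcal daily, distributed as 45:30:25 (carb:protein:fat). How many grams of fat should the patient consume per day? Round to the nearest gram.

Fat energy = 25% × 1913 = 478.25 kcal.
At 9 kcal/g: 478.25 ÷ 9 = 53.1389 g.

53 g/day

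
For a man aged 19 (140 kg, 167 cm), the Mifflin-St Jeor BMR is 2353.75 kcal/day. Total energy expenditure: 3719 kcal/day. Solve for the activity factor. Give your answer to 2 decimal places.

Activity factor = TEE ÷ BMR = 3719 ÷ 2353.75 = 1.58.

1.58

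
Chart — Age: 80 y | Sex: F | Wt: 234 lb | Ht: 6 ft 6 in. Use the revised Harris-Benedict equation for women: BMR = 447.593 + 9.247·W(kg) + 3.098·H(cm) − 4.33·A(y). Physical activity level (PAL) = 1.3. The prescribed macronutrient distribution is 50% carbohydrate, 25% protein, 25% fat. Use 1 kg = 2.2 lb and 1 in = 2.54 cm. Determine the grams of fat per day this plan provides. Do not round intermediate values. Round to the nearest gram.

61 g/day

Convert to metric: weight = 234 ÷ 2.2 = 106.3636 kg; height = (6×12 + 6) × 2.54 = 78 × 2.54 = 198.12 cm.
Harris-Benedict: BMR = 447.593 + 9.247(106.3636) + 3.098(198.12) − 4.33(80) = 1698.5133 kcal/day.
TEE = 1698.5133 × 1.3 = 2208.0673 kcal/day.
Fat energy = 25% × 2208.0673 = 552.0168 kcal.
Fat = 552.0168 ÷ 9 kcal/g = 61.3352 g.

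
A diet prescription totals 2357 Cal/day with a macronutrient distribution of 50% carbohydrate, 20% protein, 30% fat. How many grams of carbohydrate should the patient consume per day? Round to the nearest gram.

Carbohydrate energy = 50% × 2357 = 1178.5 kcal.
At 4 kcal/g: 1178.5 ÷ 4 = 294.625 g.

295 g/day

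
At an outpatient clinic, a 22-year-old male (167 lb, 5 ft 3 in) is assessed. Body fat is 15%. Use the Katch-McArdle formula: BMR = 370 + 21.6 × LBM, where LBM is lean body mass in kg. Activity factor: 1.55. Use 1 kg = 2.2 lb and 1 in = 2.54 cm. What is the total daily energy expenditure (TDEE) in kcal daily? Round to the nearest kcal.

2734 kcal daily

Convert to metric: weight = 167 ÷ 2.2 = 75.9091 kg; height = (5×12 + 3) × 2.54 = 63 × 2.54 = 160.02 cm.
LBM = 75.9091 × (1 − 0.15) = 64.5227 kg. Katch-McArdle: BMR = 370 + 21.6 × 64.5227 = 1763.6909 kcal/day.
TEE = BMR × activity factor = 1763.6909 × 1.55 = 2733.7209 kcal/day.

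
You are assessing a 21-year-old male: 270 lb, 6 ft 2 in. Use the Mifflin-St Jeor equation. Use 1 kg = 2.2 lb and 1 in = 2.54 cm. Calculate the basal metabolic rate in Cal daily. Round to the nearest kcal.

2302 Cal daily

Convert to metric: weight = 270 ÷ 2.2 = 122.7273 kg; height = (6×12 + 2) × 2.54 = 74 × 2.54 = 187.96 cm.
Mifflin-St Jeor (male): BMR = 10(122.7273) + 6.25(187.96) − 5(21) + 5 = 1227.2727 + 1174.75 − 105 + 5 = 2302.0227 kcal/day.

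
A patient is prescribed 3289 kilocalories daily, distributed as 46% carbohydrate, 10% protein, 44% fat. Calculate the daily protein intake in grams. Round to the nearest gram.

82 g/day

Protein energy = 10% × 3289 = 328.9 kcal.
At 4 kcal/g: 328.9 ÷ 4 = 82.225 g.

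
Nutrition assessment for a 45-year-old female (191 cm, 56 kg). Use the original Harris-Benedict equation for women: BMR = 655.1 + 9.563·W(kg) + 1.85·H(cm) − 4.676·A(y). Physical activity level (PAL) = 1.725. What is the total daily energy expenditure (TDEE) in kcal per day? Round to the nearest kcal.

2300 kcal per day

Harris-Benedict: BMR = 655.1 + 9.563(56) + 1.85(191) − 4.676(45) = 1333.558 kcal/day.
TEE = BMR × activity factor = 1333.558 × 1.725 = 2300.3876 kcal/day.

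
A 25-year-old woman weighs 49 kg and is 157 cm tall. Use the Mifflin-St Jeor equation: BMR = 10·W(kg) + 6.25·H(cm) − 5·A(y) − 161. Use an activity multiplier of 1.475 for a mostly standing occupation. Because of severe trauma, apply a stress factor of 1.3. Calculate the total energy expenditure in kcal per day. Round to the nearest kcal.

Mifflin-St Jeor (female): BMR = 10(49) + 6.25(157) − 5(25) − 161 = 490 + 981.25 − 125 − 161 = 1185.25 kcal/day.
TEE = BMR × activity factor = 1185.25 × 1.475 = 1748.2438 kcal/day.
Apply stress factor: 1748.2438 × 1.3 = 2272.7169 kcal/day.

2273 kcal per day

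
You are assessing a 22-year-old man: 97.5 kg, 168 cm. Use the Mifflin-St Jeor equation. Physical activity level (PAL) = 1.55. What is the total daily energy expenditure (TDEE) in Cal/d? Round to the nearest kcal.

2976 Cal/d

Mifflin-St Jeor (male): BMR = 10(97.5) + 6.25(168) − 5(22) + 5 = 975 + 1050 − 110 + 5 = 1920 kcal/day.
TEE = BMR × activity factor = 1920 × 1.55 = 2976 kcal/day.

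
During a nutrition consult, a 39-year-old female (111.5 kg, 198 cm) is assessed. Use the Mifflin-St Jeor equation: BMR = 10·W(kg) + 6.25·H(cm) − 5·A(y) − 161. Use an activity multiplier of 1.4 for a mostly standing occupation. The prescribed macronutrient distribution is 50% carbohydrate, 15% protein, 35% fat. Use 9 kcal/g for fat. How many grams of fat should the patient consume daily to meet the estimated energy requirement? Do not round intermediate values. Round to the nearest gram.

Mifflin-St Jeor (female): BMR = 10(111.5) + 6.25(198) − 5(39) − 161 = 1115 + 1237.5 − 195 − 161 = 1996.5 kcal/day.
TEE = 1996.5 × 1.4 = 2795.1 kcal/day.
Fat energy = 35% × 2795.1 = 978.285 kcal.
Fat = 978.285 ÷ 9 kcal/g = 108.6983 g.

109 g/day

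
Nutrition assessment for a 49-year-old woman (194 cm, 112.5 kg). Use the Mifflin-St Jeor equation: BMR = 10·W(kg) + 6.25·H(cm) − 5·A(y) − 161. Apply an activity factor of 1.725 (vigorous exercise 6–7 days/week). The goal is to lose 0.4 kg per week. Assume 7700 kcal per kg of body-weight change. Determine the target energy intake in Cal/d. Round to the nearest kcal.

Mifflin-St Jeor (female): BMR = 10(112.5) + 6.25(194) − 5(49) − 161 = 1125 + 1212.5 − 245 − 161 = 1931.5 kcal/day.
TEE = 1931.5 × 1.725 = 3331.8375 kcal/day.
Required daily deficit = 0.4 × 7700 ÷ 7 = 440 kcal/day.
Target intake = 3331.8375 − 440 = 2891.8375 kcal/day.

2892 Cal/d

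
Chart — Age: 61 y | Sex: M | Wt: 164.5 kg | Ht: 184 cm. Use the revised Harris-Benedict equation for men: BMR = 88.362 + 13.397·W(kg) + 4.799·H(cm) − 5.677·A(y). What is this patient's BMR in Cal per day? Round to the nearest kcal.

2829 Cal per day

Harris-Benedict: BMR = 88.362 + 13.397(164.5) + 4.799(184) − 5.677(61) = 2828.8875 kcal/day.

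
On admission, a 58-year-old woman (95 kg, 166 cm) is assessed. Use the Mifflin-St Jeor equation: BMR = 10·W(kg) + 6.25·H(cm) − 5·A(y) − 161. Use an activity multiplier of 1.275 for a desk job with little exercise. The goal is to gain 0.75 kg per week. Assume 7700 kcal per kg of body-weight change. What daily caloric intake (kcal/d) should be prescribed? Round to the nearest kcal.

2784 kcal/d

Mifflin-St Jeor (female): BMR = 10(95) + 6.25(166) − 5(58) − 161 = 950 + 1037.5 − 290 − 161 = 1536.5 kcal/day.
TEE = 1536.5 × 1.275 = 1959.0375 kcal/day.
Required daily surplus = 0.75 × 7700 ÷ 7 = 825 kcal/day.
Target intake = 1959.0375 + 825 = 2784.0375 kcal/day.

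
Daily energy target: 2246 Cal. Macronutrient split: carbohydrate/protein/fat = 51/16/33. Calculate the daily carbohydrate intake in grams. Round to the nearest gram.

286 g/day

Carbohydrate energy = 51% × 2246 = 1145.46 kcal.
At 4 kcal/g: 1145.46 ÷ 4 = 286.365 g.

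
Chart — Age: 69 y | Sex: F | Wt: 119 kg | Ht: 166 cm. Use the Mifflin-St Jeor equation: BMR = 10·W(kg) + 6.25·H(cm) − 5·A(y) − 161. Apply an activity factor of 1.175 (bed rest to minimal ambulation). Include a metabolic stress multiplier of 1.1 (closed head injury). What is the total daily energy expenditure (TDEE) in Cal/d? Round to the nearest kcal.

2225 Cal/d

Mifflin-St Jeor (female): BMR = 10(119) + 6.25(166) − 5(69) − 161 = 1190 + 1037.5 − 345 − 161 = 1721.5 kcal/day.
TEE = BMR × activity factor = 1721.5 × 1.175 = 2022.7625 kcal/day.
Apply stress factor: 2022.7625 × 1.1 = 2225.0388 kcal/day.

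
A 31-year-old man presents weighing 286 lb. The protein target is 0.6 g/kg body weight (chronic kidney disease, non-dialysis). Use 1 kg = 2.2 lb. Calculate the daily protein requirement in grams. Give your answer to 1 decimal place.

78.0 g/day

Weight in kg = 286 ÷ 2.2 = 130 kg.
Protein = 0.6 g/kg × 130 kg = 78 g/day.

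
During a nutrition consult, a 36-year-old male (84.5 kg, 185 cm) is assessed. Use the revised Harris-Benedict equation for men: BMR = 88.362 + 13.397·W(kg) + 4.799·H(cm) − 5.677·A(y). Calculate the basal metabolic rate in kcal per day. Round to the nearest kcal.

Harris-Benedict: BMR = 88.362 + 13.397(84.5) + 4.799(185) − 5.677(36) = 1903.8515 kcal/day.

1904 kcal per day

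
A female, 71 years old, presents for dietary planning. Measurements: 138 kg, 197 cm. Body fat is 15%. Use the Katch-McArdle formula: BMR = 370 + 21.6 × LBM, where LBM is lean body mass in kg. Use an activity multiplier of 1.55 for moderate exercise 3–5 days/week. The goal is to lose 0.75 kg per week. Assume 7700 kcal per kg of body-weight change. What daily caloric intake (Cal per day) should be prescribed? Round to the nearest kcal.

LBM = 138 × (1 − 0.15) = 117.3 kg. Katch-McArdle: BMR = 370 + 21.6 × 117.3 = 2903.68 kcal/day.
TEE = 2903.68 × 1.55 = 4500.704 kcal/day.
Required daily deficit = 0.75 × 7700 ÷ 7 = 825 kcal/day.
Target intake = 4500.704 − 825 = 3675.704 kcal/day.

3676 Cal per day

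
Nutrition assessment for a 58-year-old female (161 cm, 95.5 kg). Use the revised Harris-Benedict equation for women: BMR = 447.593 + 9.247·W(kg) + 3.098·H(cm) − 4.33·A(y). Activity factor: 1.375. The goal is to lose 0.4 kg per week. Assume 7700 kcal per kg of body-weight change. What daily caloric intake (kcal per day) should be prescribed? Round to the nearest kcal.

1730 kcal per day

Harris-Benedict: BMR = 447.593 + 9.247(95.5) + 3.098(161) − 4.33(58) = 1578.3195 kcal/day.
TEE = 1578.3195 × 1.375 = 2170.1893 kcal/day.
Required daily deficit = 0.4 × 7700 ÷ 7 = 440 kcal/day.
Target intake = 2170.1893 − 440 = 1730.1893 kcal/day.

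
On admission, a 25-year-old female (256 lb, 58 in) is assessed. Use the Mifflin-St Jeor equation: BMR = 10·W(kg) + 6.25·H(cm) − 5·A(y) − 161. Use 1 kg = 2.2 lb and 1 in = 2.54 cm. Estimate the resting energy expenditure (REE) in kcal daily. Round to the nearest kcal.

1798 kcal daily

Convert to metric: weight = 256 ÷ 2.2 = 116.3636 kg; height = 58 × 2.54 = 147.32 cm.
Mifflin-St Jeor (female): BMR = 10(116.3636) + 6.25(147.32) − 5(25) − 161 = 1163.6364 + 920.75 − 125 − 161 = 1798.3864 kcal/day.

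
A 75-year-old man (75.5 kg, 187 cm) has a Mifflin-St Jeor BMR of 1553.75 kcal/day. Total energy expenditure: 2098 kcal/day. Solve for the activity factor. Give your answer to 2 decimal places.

Activity factor = TEE ÷ BMR = 2098 ÷ 1553.75 = 1.35.

1.35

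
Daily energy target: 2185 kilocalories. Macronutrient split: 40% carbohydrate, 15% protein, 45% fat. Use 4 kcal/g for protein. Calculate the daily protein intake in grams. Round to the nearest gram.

82 g/day

Protein energy = 15% × 2185 = 327.75 kcal.
At 4 kcal/g: 327.75 ÷ 4 = 81.9375 g.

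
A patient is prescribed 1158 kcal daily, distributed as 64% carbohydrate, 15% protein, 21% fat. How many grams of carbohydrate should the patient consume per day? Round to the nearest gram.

Carbohydrate energy = 64% × 1158 = 741.12 kcal.
At 4 kcal/g: 741.12 ÷ 4 = 185.28 g.

185 g/day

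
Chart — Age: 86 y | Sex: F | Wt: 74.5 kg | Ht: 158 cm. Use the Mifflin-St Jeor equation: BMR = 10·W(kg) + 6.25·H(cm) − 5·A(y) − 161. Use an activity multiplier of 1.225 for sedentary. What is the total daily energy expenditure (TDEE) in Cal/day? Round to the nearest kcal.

Mifflin-St Jeor (female): BMR = 10(74.5) + 6.25(158) − 5(86) − 161 = 745 + 987.5 − 430 − 161 = 1141.5 kcal/day.
TEE = BMR × activity factor = 1141.5 × 1.225 = 1398.3375 kcal/day.

1398 Cal/day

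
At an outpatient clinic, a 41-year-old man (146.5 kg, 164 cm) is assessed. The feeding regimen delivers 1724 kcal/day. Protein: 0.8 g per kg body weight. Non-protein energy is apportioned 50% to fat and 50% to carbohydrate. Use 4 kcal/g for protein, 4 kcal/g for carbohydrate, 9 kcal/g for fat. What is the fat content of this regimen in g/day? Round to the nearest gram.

70 g/day

Protein = 0.8 × 146.5 = 117.2 g → 117.2 × 4 = 468.8 kcal.
Non-protein calories = 1724 − 468.8 = 1255.2 kcal.
Fat: 50% × 1255.2 = 627.6 kcal; carbohydrate: 627.6 kcal.
Fat: 627.6 kcal ÷ 9 kcal/g = 69.7333 g.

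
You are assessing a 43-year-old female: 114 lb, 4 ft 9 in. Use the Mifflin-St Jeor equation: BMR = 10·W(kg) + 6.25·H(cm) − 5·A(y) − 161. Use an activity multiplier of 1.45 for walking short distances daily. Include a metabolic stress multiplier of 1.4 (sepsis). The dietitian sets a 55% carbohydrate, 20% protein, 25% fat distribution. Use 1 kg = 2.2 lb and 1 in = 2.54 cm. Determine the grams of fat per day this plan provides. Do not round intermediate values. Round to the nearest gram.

59 g/day

Convert to metric: weight = 114 ÷ 2.2 = 51.8182 kg; height = (4×12 + 9) × 2.54 = 57 × 2.54 = 144.78 cm.
Mifflin-St Jeor (female): BMR = 10(51.8182) + 6.25(144.78) − 5(43) − 161 = 518.1818 + 904.875 − 215 − 161 = 1047.0568 kcal/day.
TEE = 1047.0568 × 1.45 = 1518.2324 kcal/day.
With stress factor 1.4: 1518.2324 × 1.4 = 2125.5253 kcal/day.
Fat energy = 25% × 2125.5253 = 531.3813 kcal.
Fat = 531.3813 ÷ 9 kcal/g = 59.0424 g.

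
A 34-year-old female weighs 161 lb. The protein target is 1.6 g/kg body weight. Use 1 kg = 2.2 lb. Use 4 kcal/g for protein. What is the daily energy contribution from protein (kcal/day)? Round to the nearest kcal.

Weight in kg = 161 ÷ 2.2 = 73.1818 kg.
Protein = 1.6 g/kg × 73.1818 kg = 117.0909 g/day.
Protein energy = 117.0909 g × 4 kcal/g = 468.3636 kcal/day.

468 kcal/day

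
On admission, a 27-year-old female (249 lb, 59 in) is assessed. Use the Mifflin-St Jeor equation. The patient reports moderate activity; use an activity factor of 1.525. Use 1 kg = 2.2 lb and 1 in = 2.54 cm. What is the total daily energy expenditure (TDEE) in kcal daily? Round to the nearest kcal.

Convert to metric: weight = 249 ÷ 2.2 = 113.1818 kg; height = 59 × 2.54 = 149.86 cm.
Mifflin-St Jeor (female): BMR = 10(113.1818) + 6.25(149.86) − 5(27) − 161 = 1131.8182 + 936.625 − 135 − 161 = 1772.4432 kcal/day.
TEE = BMR × activity factor = 1772.4432 × 1.525 = 2702.9759 kcal/day.

2703 kcal daily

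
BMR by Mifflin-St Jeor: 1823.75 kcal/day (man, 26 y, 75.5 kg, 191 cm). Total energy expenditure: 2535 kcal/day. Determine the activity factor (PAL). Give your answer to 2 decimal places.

Activity factor = TEE ÷ BMR = 2535 ÷ 1823.75 = 1.39.

1.39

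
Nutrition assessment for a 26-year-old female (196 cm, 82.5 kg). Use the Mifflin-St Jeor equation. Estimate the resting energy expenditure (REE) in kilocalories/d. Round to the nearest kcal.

1759 kilocalories/d

Mifflin-St Jeor (female): BMR = 10(82.5) + 6.25(196) − 5(26) − 161 = 825 + 1225 − 130 − 161 = 1759 kcal/day.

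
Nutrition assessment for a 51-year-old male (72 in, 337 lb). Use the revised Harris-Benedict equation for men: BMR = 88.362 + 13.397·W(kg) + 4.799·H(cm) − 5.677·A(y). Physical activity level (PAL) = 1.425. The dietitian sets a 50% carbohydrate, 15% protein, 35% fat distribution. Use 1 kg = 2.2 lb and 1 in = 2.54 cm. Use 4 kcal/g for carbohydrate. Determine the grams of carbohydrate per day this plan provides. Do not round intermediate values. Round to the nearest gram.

486 g/day

Convert to metric: weight = 337 ÷ 2.2 = 153.1818 kg; height = 72 × 2.54 = 182.88 cm.
Harris-Benedict: BMR = 88.362 + 13.397(153.1818) + 4.799(182.88) − 5.677(51) = 2728.6529 kcal/day.
TEE = 2728.6529 × 1.425 = 3888.3304 kcal/day.
Carbohydrate energy = 50% × 3888.3304 = 1944.1652 kcal.
Carbohydrate = 1944.1652 ÷ 4 kcal/g = 486.0413 g.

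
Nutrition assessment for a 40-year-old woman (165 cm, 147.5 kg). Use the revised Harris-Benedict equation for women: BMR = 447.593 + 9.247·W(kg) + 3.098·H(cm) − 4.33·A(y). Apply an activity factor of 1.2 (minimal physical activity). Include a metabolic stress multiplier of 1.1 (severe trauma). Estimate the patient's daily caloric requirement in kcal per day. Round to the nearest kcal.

2837 kcal per day

Harris-Benedict: BMR = 447.593 + 9.247(147.5) + 3.098(165) − 4.33(40) = 2149.4955 kcal/day.
TEE = BMR × activity factor = 2149.4955 × 1.2 = 2579.3946 kcal/day.
Apply stress factor: 2579.3946 × 1.1 = 2837.3341 kcal/day.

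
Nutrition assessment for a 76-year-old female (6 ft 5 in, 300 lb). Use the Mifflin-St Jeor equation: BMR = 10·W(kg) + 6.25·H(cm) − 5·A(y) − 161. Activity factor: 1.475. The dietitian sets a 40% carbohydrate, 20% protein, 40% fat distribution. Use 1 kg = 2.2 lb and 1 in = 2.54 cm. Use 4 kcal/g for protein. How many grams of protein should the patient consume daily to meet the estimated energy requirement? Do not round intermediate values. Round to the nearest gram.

151 g/day

Convert to metric: weight = 300 ÷ 2.2 = 136.3636 kg; height = (6×12 + 5) × 2.54 = 77 × 2.54 = 195.58 cm.
Mifflin-St Jeor (female): BMR = 10(136.3636) + 6.25(195.58) − 5(76) − 161 = 1363.6364 + 1222.375 − 380 − 161 = 2045.0114 kcal/day.
TEE = 2045.0114 × 1.475 = 3016.3918 kcal/day.
Protein energy = 20% × 3016.3918 = 603.2784 kcal.
Protein = 603.2784 ÷ 4 kcal/g = 150.8196 g.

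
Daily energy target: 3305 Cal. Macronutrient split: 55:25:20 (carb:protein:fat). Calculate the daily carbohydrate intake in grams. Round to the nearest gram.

Carbohydrate energy = 55% × 3305 = 1817.75 kcal.
At 4 kcal/g: 1817.75 ÷ 4 = 454.4375 g.

454 g/day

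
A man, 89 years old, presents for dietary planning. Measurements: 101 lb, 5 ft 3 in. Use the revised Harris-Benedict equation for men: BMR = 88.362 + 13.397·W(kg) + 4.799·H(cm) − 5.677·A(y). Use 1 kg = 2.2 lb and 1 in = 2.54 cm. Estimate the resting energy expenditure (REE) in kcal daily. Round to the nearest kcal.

Convert to metric: weight = 101 ÷ 2.2 = 45.9091 kg; height = (5×12 + 3) × 2.54 = 63 × 2.54 = 160.02 cm.
Harris-Benedict: BMR = 88.362 + 13.397(45.9091) + 4.799(160.02) − 5.677(89) = 966.0891 kcal/day.

966 kcal daily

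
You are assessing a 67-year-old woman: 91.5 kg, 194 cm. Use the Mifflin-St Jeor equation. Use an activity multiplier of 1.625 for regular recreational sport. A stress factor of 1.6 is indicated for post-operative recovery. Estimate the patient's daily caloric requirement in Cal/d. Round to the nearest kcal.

Mifflin-St Jeor (female): BMR = 10(91.5) + 6.25(194) − 5(67) − 161 = 915 + 1212.5 − 335 − 161 = 1631.5 kcal/day.
TEE = BMR × activity factor = 1631.5 × 1.625 = 2651.1875 kcal/day.
Apply stress factor: 2651.1875 × 1.6 = 4241.9 kcal/day.

4242 Cal/d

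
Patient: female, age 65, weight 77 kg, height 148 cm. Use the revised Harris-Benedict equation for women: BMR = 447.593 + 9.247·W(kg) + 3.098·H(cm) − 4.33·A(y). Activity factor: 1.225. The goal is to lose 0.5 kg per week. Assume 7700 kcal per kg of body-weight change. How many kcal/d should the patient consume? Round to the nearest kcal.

Harris-Benedict: BMR = 447.593 + 9.247(77) + 3.098(148) − 4.33(65) = 1336.666 kcal/day.
TEE = 1336.666 × 1.225 = 1637.4159 kcal/day.
Required daily deficit = 0.5 × 7700 ÷ 7 = 550 kcal/day.
Target intake = 1637.4159 − 550 = 1087.4159 kcal/day.

1087 kcal/d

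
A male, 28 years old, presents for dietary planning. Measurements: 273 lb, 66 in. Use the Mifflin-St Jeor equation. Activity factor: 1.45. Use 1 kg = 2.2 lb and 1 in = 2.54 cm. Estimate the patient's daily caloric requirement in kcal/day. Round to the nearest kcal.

Convert to metric: weight = 273 ÷ 2.2 = 124.0909 kg; height = 66 × 2.54 = 167.64 cm.
Mifflin-St Jeor (male): BMR = 10(124.0909) + 6.25(167.64) − 5(28) + 5 = 1240.9091 + 1047.75 − 140 + 5 = 2153.6591 kcal/day.
TEE = BMR × activity factor = 2153.6591 × 1.45 = 3122.8057 kcal/day.

3123 kcal/day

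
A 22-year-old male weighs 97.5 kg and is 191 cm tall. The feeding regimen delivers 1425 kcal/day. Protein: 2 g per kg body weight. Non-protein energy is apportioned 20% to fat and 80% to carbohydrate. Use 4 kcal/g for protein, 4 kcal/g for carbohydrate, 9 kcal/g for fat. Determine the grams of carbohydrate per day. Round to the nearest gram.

129 g/day

Protein = 2 × 97.5 = 195 g → 195 × 4 = 780 kcal.
Non-protein calories = 1425 − 780 = 645 kcal.
Fat: 20% × 645 = 129 kcal; carbohydrate: 516 kcal.
Carbohydrate: 516 kcal ÷ 4 kcal/g = 129 g.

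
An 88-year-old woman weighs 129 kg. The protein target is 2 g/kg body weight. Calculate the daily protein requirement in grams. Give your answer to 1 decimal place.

258.0 g/day

Protein = 2 g/kg × 129 kg = 258 g/day.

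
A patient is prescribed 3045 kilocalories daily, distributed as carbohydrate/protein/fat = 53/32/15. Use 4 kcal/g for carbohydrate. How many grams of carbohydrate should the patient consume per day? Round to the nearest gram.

Carbohydrate energy = 53% × 3045 = 1613.85 kcal.
At 4 kcal/g: 1613.85 ÷ 4 = 403.4625 g.

403 g/day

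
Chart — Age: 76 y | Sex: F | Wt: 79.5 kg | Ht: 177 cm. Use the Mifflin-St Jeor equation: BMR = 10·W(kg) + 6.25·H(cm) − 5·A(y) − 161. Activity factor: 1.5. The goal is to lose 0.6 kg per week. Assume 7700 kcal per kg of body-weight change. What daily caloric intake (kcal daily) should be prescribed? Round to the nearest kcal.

1380 kcal daily

Mifflin-St Jeor (female): BMR = 10(79.5) + 6.25(177) − 5(76) − 161 = 795 + 1106.25 − 380 − 161 = 1360.25 kcal/day.
TEE = 1360.25 × 1.5 = 2040.375 kcal/day.
Required daily deficit = 0.6 × 7700 ÷ 7 = 660 kcal/day.
Target intake = 2040.375 − 660 = 1380.375 kcal/day.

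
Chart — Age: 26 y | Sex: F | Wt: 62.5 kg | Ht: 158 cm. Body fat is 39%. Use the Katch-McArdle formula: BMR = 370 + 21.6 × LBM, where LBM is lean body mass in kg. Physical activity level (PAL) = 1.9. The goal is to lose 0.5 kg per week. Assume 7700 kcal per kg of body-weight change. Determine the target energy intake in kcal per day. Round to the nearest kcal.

LBM = 62.5 × (1 − 0.39) = 38.125 kg. Katch-McArdle: BMR = 370 + 21.6 × 38.125 = 1193.5 kcal/day.
TEE = 1193.5 × 1.9 = 2267.65 kcal/day.
Required daily deficit = 0.5 × 7700 ÷ 7 = 550 kcal/day.
Target intake = 2267.65 − 550 = 1717.65 kcal/day.

1718 kcal per day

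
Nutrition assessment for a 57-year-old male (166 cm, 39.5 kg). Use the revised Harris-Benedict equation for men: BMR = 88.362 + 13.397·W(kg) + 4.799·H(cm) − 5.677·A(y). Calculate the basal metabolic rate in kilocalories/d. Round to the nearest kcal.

Harris-Benedict: BMR = 88.362 + 13.397(39.5) + 4.799(166) − 5.677(57) = 1090.5885 kcal/day.

1091 kilocalories/d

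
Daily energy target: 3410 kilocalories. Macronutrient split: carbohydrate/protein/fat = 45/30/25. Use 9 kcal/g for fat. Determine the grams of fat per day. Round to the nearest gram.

95 g/day

Fat energy = 25% × 3410 = 852.5 kcal.
At 9 kcal/g: 852.5 ÷ 9 = 94.7222 g.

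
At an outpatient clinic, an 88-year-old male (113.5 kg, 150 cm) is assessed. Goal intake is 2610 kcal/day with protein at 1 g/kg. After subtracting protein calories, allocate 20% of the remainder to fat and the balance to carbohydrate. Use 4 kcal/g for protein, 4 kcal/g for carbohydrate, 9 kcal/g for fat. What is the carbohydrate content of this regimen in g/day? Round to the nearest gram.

431 g/day

Protein = 1 × 113.5 = 113.5 g → 113.5 × 4 = 454 kcal.
Non-protein calories = 2610 − 454 = 2156 kcal.
Fat: 20% × 2156 = 431.2 kcal; carbohydrate: 1724.8 kcal.
Carbohydrate: 1724.8 kcal ÷ 4 kcal/g = 431.2 g.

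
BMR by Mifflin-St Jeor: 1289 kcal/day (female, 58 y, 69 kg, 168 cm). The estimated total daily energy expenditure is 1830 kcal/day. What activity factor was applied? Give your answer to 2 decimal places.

1.42

Activity factor = TEE ÷ BMR = 1830 ÷ 1289 = 1.42.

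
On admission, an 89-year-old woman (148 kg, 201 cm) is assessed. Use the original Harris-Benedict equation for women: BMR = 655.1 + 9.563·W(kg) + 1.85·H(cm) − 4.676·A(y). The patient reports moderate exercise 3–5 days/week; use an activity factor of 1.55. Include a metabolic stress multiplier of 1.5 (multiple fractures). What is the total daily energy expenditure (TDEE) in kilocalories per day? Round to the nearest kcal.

4711 kilocalories per day

Harris-Benedict: BMR = 655.1 + 9.563(148) + 1.85(201) − 4.676(89) = 2026.11 kcal/day.
TEE = BMR × activity factor = 2026.11 × 1.55 = 3140.4705 kcal/day.
Apply stress factor: 3140.4705 × 1.5 = 4710.7058 kcal/day.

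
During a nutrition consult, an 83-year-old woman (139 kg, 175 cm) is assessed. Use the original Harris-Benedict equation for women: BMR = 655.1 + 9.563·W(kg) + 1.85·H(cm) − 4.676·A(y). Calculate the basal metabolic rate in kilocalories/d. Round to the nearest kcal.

Harris-Benedict: BMR = 655.1 + 9.563(139) + 1.85(175) − 4.676(83) = 1919.999 kcal/day.

1920 kilocalories/d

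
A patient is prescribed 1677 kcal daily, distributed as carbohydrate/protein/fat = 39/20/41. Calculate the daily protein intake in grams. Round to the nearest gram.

84 g/day

Protein energy = 20% × 1677 = 335.4 kcal.
At 4 kcal/g: 335.4 ÷ 4 = 83.85 g.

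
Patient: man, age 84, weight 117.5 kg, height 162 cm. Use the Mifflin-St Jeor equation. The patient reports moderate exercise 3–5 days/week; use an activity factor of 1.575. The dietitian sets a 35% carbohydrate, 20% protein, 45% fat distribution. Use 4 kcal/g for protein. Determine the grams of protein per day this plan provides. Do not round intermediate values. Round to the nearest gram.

140 g/day

Mifflin-St Jeor (male): BMR = 10(117.5) + 6.25(162) − 5(84) + 5 = 1175 + 1012.5 − 420 + 5 = 1772.5 kcal/day.
TEE = 1772.5 × 1.575 = 2791.6875 kcal/day.
Protein energy = 20% × 2791.6875 = 558.3375 kcal.
Protein = 558.3375 ÷ 4 kcal/g = 139.5844 g.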